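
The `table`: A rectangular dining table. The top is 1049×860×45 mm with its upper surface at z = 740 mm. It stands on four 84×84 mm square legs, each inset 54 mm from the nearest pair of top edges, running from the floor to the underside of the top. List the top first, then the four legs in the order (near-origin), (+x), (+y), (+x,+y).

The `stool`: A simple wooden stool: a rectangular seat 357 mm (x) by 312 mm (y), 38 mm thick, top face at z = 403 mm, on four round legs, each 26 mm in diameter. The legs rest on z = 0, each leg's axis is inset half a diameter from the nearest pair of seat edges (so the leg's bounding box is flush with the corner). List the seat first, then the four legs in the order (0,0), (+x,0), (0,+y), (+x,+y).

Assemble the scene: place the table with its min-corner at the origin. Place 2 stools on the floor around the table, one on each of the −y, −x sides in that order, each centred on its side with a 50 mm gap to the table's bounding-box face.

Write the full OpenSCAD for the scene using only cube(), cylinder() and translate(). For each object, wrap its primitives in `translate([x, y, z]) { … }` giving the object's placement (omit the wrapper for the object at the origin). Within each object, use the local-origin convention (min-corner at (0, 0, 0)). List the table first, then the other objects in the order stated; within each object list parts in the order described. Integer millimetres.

translate([0, 0, 695]) cube([1049, 860, 45]);
translate([54, 54, 0]) cube([84, 84, 695]);
translate([911, 54, 0]) cube([84, 84, 695]);
translate([54, 722, 0]) cube([84, 84, 695]);
translate([911, 722, 0]) cube([84, 84, 695]);
translate([346, -362, 0]) {
  translate([0, 0, 365]) cube([357, 312, 38]);
  translate([13, 13, 0]) cylinder(h = 365, r = 13);
  translate([344, 13, 0]) cylinder(h = 365, r = 13);
  translate([13, 299, 0]) cylinder(h = 365, r = 13);
  translate([344, 299, 0]) cylinder(h = 365, r = 13);
}
translate([-407, 274, 0]) {
  translate([0, 0, 365]) cube([357, 312, 38]);
  translate([13, 13, 0]) cylinder(h = 365, r = 13);
  translate([344, 13, 0]) cylinder(h = 365, r = 13);
  translate([13, 299, 0]) cylinder(h = 365, r = 13);
  translate([344, 299, 0]) cylinder(h = 365, r = 13);
}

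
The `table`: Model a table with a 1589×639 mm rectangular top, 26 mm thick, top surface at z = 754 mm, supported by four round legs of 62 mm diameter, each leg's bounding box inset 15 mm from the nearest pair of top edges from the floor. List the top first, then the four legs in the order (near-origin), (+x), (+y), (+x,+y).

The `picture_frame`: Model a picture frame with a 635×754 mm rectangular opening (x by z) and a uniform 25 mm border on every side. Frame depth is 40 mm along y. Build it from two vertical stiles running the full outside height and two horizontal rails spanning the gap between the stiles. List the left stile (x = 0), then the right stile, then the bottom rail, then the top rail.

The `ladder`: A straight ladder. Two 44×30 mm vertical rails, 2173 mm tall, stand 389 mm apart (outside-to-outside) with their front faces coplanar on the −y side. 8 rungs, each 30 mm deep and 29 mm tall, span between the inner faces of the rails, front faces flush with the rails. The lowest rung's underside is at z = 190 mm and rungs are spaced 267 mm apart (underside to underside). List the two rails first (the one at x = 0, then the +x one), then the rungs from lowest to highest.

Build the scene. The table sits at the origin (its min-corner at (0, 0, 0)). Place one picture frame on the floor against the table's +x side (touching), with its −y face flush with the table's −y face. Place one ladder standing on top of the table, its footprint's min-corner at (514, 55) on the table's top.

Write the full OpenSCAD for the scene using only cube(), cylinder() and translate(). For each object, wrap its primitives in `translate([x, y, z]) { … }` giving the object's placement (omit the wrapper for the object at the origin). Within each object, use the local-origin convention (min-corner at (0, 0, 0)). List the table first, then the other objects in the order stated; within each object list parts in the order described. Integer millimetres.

translate([0, 0, 728]) cube([1589, 639, 26]);
translate([46, 46, 0]) cylinder(h = 728, r = 31);
translate([1543, 46, 0]) cylinder(h = 728, r = 31);
translate([46, 593, 0]) cylinder(h = 728, r = 31);
translate([1543, 593, 0]) cylinder(h = 728, r = 31);
translate([1589, 0, 0]) {
  cube([25, 40, 804]);
  translate([660, 0, 0]) cube([25, 40, 804]);
  translate([25, 0, 0]) cube([635, 40, 25]);
  translate([25, 0, 779]) cube([635, 40, 25]);
}
translate([514, 55, 754]) {
  cube([44, 30, 2173]);
  translate([345, 0, 0]) cube([44, 30, 2173]);
  translate([44, 0, 190]) cube([301, 30, 29]);
  translate([44, 0, 457]) cube([301, 30, 29]);
  translate([44, 0, 724]) cube([301, 30, 29]);
  translate([44, 0, 991]) cube([301, 30, 29]);
  translate([44, 0, 1258]) cube([301, 30, 29]);
  translate([44, 0, 1525]) cube([301, 30, 29]);
  translate([44, 0, 1792]) cube([301, 30, 29]);
  translate([44, 0, 2059]) cube([301, 30, 29]);
}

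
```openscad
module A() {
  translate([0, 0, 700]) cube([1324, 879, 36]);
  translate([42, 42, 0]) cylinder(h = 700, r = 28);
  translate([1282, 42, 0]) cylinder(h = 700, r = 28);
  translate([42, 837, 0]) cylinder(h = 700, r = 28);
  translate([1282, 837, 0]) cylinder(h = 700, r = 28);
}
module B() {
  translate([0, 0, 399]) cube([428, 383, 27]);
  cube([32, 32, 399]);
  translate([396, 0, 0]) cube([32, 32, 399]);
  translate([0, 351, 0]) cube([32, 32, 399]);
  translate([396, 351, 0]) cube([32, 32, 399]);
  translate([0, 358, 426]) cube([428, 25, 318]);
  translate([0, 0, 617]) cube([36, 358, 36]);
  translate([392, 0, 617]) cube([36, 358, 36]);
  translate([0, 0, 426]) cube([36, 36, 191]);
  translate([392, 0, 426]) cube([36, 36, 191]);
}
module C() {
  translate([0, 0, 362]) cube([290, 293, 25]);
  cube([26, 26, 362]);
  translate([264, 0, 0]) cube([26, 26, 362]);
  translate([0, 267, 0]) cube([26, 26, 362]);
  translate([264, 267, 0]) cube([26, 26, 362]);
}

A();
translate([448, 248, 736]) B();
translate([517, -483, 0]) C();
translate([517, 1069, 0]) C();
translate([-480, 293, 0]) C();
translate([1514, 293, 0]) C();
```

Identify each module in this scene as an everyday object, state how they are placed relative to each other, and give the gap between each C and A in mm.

A is a table. B is a chair. C is a stool. The chair is on top of the table, centred. Four stools sit around the table at the −y, +y, −x, +x sides. The gap between each stool and the table is 190 mm.

Each stool's nearest face is 190 mm from the table's bounding box.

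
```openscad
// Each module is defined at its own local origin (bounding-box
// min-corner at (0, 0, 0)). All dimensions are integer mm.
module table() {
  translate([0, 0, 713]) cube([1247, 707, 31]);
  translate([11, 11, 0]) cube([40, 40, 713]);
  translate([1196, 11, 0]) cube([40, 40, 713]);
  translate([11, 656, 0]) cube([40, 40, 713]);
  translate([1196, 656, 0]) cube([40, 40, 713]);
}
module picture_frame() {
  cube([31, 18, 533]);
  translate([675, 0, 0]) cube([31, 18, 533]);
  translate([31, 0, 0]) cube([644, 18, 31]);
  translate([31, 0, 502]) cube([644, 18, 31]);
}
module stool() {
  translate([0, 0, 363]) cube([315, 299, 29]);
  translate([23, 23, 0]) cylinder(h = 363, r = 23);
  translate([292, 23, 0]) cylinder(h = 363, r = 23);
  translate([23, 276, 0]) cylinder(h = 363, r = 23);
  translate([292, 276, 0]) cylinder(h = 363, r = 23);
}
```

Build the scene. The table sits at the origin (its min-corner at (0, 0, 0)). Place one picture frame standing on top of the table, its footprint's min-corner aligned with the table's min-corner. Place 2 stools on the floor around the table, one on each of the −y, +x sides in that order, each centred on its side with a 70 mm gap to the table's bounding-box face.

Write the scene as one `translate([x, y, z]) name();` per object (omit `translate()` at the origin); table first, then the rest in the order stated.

table();
translate([0, 0, 744]) picture_frame();
translate([466, -369, 0]) stool();
translate([1317, 204, 0]) stool();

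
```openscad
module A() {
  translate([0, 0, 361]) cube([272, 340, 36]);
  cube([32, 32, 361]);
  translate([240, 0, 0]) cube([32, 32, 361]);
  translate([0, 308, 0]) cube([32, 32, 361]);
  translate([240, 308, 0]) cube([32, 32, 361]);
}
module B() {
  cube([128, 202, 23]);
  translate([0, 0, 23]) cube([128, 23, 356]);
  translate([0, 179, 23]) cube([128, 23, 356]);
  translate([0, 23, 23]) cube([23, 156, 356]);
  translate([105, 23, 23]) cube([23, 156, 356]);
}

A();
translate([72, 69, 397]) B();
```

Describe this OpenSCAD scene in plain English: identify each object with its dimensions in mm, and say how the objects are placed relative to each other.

A is a four-legged stool. The seat is a 272×340×36 mm slab whose top surface is at z = 397 mm; four square legs, each 32×32 mm in cross-section, run from the floor (z = 0) to the underside of the seat, each flush with a corner of the seat.

B is an open-topped rectangular box: outside dimensions 128×202×379 mm, with a uniform wall and base thickness of 23 mm. The base is a full 128×202 slab on the floor; four walls sit on top of the base. The front and back walls (the −y and +y sides) span the full width; the two side walls fit between them.

The open box is on top of the stool, centred.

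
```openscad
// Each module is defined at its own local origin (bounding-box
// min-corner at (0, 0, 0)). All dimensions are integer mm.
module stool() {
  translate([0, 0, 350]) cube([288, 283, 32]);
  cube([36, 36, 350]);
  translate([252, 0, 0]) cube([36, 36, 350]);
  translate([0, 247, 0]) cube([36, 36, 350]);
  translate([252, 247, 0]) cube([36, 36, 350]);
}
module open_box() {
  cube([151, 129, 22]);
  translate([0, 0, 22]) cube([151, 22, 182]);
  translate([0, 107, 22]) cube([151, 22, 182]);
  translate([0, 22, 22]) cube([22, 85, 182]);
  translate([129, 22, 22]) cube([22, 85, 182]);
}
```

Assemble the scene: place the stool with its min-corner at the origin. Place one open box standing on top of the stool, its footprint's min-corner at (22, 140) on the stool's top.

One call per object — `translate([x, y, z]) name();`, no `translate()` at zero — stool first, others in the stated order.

stool();
translate([22, 140, 382]) open_box();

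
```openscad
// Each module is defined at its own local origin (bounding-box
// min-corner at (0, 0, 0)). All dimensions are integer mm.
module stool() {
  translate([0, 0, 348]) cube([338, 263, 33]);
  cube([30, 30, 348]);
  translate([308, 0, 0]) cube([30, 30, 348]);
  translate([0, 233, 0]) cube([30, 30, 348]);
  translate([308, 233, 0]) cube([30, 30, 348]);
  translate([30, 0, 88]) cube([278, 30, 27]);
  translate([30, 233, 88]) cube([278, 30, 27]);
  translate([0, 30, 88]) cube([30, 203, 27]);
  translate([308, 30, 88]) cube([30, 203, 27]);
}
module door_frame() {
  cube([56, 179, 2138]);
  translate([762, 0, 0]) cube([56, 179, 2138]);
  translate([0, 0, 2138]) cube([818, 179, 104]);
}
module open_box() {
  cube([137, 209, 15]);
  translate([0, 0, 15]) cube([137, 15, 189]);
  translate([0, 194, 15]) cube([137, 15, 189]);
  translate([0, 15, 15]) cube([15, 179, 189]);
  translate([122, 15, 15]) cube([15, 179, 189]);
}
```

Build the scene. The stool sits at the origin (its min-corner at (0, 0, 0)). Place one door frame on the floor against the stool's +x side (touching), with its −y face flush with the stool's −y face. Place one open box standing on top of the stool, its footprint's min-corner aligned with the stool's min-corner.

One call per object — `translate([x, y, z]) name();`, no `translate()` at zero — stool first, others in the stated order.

stool();
translate([338, 0, 0]) door_frame();
translate([0, 0, 381]) open_box();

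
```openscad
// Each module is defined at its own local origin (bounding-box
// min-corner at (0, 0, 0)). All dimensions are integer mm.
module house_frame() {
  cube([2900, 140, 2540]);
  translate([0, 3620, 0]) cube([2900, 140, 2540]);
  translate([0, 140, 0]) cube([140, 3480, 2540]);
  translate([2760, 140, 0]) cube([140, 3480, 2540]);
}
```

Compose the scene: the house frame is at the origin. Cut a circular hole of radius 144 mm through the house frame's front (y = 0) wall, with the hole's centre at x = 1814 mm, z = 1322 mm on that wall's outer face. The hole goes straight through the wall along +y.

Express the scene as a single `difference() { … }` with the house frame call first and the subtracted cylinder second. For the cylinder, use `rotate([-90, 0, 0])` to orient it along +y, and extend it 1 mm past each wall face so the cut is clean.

difference() {
  house_frame();
  translate([1814, -1, 1322]) rotate([-90, 0, 0]) cylinder(h = 142, r = 144);
}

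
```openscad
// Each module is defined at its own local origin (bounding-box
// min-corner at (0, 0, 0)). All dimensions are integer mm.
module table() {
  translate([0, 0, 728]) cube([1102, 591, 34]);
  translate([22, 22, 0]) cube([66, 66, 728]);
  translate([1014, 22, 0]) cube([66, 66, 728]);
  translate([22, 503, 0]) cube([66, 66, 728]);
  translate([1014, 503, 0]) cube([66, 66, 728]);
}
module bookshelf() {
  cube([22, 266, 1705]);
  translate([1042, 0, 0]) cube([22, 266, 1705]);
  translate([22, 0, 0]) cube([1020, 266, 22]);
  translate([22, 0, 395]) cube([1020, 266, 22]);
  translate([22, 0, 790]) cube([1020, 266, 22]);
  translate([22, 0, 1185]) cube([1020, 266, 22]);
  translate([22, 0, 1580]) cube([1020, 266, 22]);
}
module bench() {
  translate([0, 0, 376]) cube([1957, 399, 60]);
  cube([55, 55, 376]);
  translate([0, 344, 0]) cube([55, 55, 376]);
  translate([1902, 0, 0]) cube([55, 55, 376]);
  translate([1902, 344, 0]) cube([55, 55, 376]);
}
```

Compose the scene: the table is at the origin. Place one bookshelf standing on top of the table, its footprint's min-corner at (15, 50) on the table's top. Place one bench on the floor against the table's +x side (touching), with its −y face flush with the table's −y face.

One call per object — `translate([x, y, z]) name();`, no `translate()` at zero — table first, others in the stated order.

table();
translate([15, 50, 762]) bookshelf();
translate([1102, 0, 0]) bench();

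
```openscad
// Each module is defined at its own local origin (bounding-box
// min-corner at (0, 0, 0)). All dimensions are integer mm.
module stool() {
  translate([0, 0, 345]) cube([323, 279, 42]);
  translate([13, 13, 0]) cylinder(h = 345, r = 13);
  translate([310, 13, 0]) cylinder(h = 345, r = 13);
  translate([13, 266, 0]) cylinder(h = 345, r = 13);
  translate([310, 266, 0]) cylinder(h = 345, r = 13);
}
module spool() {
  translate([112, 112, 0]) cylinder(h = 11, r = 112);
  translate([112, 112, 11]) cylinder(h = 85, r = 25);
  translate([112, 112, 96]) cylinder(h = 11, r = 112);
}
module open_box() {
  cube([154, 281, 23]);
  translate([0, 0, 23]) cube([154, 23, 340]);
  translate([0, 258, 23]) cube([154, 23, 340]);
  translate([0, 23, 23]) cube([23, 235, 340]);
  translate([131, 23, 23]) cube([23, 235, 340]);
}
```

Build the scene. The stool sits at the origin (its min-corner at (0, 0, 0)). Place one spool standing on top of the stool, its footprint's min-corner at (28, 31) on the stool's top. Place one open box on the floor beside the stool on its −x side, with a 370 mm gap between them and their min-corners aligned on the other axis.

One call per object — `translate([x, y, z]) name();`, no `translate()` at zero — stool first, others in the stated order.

stool();
translate([28, 31, 387]) spool();
translate([-524, 0, 0]) open_box();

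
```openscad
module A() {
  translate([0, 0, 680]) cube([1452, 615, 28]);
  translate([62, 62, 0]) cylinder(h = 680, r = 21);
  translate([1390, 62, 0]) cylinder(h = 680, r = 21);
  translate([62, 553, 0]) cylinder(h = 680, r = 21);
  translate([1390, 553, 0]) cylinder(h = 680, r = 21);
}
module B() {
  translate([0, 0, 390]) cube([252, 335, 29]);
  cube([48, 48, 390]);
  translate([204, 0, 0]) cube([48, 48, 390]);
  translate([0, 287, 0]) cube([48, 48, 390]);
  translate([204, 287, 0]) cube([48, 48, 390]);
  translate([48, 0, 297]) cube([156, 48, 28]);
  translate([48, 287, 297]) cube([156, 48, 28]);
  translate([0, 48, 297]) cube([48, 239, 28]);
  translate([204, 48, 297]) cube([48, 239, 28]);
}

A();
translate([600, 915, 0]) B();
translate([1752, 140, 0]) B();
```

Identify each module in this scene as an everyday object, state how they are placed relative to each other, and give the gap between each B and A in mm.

A is a table. B is a stool. Two stools sit around the table at the +y, +x sides. The gap between each stool and the table is 300 mm.

Each stool's nearest face is 300 mm from the table's bounding box.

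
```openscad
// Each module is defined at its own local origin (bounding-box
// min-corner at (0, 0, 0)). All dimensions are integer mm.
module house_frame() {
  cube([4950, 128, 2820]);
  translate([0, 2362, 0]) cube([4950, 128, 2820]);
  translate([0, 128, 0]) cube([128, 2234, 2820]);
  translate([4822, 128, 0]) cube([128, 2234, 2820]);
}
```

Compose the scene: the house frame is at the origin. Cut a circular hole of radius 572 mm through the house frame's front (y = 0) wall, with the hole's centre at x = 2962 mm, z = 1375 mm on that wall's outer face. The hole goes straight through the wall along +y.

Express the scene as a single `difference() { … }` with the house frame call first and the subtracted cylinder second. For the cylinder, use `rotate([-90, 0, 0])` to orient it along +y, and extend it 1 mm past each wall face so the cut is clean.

difference() {
  house_frame();
  translate([2962, -1, 1375]) rotate([-90, 0, 0]) cylinder(h = 130, r = 572);
}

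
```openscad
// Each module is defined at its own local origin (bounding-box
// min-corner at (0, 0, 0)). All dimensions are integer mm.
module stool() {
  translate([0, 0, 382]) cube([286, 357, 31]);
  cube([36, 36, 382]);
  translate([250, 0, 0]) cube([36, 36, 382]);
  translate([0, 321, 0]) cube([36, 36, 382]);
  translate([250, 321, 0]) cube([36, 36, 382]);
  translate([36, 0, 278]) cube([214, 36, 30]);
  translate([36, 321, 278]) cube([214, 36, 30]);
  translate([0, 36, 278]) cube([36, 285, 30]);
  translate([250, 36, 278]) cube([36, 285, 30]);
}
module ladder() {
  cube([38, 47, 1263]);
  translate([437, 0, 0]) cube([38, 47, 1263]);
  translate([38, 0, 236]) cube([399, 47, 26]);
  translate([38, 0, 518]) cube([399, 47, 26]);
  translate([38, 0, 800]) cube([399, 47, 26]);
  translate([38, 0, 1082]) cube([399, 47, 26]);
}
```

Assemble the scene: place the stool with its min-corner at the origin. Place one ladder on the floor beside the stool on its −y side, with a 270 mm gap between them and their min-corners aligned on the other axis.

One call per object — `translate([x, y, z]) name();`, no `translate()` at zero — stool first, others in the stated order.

stool();
translate([0, -317, 0]) ladder();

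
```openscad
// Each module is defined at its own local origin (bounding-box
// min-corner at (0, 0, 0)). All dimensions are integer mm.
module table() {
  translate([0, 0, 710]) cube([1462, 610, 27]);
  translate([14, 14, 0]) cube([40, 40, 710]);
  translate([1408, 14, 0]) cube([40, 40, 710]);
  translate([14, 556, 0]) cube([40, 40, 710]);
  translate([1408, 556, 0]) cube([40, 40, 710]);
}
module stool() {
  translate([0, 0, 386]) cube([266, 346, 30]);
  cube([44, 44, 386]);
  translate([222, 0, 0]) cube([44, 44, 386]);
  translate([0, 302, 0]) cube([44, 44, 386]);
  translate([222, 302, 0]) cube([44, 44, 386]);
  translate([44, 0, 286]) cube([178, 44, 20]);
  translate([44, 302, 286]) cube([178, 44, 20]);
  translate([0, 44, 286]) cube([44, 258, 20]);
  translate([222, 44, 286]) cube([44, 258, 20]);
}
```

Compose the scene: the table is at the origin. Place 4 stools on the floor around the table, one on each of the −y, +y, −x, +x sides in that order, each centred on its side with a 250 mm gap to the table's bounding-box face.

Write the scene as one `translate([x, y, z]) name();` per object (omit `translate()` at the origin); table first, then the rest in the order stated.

table();
translate([598, -596, 0]) stool();
translate([598, 860, 0]) stool();
translate([-516, 132, 0]) stool();
translate([1712, 132, 0]) stool();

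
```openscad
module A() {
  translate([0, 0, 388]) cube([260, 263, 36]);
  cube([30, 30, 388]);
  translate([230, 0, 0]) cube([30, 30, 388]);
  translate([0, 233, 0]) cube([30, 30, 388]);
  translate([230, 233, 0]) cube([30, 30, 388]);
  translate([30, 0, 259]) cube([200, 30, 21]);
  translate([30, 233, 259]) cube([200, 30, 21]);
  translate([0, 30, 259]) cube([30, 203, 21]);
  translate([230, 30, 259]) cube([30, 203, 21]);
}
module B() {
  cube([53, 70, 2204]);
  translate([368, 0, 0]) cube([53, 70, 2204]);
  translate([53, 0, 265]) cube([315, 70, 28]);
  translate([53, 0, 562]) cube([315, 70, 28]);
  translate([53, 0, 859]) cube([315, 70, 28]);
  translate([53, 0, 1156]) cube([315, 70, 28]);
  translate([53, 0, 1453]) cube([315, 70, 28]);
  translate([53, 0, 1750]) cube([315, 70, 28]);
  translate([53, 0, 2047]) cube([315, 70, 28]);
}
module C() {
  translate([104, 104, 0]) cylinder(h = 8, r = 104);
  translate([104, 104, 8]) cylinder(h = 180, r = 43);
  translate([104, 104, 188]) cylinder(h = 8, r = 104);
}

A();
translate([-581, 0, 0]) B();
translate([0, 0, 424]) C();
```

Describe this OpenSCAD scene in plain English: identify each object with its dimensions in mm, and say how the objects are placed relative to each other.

A is a four-legged stool. The seat is 260×263 mm, 36 mm thick, top at z = 424 mm. It stands on four square legs, each 30×30 mm in cross-section, from z = 0 to the seat underside, each flush with a corner of the seat. Four stretchers, 30 mm wide and 21 mm tall, connect adjacent legs with their undersides at z = 259 mm, each running between the inner faces of the legs it joins and aligned with the legs' outer faces on the other axis.

B is a straight ladder. Two 53×70 mm vertical rails, 2204 mm tall, stand 421 mm apart (outside-to-outside) with their front faces coplanar on the −y side. 7 rungs, each 70 mm deep and 28 mm tall, span between the inner faces of the rails, front faces flush with the rails. The lowest rung's underside is at z = 265 mm and rungs are spaced 297 mm apart (underside to underside).

C is a spool: two coaxial disc flanges of radius 104 mm and thickness 8 mm, joined by a core cylinder of radius 43 mm and height 180 mm. The lower flange rests on z = 0 and the three cylinders share a vertical axis.

The ladder is on the floor beside the stool on its −x side. The spool is on top of the stool.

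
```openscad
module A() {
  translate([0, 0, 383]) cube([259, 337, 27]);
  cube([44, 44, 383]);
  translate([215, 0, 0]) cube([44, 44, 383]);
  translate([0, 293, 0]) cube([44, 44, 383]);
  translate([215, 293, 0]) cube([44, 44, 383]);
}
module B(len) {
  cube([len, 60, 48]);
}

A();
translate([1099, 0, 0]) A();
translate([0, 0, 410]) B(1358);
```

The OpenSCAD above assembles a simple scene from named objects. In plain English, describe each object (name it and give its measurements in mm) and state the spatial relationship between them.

A is a four-legged stool. The seat is 259×337 mm, 27 mm thick, top at z = 410 mm. It stands on four square legs, each 44×44 mm in cross-section, from z = 0 to the seat underside, each flush with a corner of the seat.

B is a rectangular beam 1358 mm long (x), 60 mm deep (y), 48 mm thick (z).

The beam spans the tops of two stools placed 840 mm apart, resting at z = 410 mm.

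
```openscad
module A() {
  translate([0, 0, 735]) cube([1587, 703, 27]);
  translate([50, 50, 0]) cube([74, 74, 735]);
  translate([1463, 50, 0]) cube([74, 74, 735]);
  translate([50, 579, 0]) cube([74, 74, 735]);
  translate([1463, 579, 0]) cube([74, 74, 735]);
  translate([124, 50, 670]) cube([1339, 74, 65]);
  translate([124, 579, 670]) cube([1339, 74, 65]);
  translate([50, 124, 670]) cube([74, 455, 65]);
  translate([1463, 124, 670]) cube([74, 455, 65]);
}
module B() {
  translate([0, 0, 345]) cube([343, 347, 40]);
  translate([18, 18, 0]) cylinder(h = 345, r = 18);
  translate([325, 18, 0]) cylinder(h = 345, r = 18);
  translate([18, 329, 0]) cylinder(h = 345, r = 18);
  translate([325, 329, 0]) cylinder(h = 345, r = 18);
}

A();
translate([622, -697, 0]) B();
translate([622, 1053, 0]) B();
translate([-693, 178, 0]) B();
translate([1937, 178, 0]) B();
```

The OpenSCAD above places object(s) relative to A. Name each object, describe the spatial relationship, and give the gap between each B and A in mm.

Each stool's nearest face is 350 mm from the table's bounding box.

A is a table. B is a stool. Four stools sit around the table at the −y, +y, −x, +x sides. The gap between each stool and the table is 350 mm.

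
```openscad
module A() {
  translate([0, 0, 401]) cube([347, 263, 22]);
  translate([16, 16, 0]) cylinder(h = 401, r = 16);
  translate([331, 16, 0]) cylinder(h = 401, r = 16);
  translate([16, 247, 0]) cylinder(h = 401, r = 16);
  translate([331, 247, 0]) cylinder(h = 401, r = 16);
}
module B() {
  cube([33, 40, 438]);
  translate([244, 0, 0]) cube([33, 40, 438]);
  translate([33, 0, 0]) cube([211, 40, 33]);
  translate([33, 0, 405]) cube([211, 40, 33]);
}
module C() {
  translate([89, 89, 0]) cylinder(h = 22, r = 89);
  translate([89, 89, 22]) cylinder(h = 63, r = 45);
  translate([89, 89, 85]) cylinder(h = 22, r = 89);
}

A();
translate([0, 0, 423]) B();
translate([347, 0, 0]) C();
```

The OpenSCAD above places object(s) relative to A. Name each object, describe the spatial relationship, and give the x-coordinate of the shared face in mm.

A is a stool. B is a picture frame. C is a spool. The picture frame is on top of the stool. The spool is against the stool's +x side, with their −y faces flush. The x-coordinate of the shared face is 347 mm.

The stool's +x face and the spool's −x face are both at x = 347 mm.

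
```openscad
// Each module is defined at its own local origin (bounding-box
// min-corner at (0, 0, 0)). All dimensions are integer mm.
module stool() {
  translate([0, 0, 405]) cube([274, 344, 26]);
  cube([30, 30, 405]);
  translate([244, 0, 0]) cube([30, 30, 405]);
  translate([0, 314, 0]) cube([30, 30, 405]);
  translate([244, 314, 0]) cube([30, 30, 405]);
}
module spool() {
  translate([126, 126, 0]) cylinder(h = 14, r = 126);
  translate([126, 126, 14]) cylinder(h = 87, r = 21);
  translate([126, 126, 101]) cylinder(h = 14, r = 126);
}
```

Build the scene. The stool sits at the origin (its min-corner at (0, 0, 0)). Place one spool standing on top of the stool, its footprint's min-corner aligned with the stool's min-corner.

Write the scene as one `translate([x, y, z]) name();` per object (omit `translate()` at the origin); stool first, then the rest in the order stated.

stool();
translate([0, 0, 431]) spool();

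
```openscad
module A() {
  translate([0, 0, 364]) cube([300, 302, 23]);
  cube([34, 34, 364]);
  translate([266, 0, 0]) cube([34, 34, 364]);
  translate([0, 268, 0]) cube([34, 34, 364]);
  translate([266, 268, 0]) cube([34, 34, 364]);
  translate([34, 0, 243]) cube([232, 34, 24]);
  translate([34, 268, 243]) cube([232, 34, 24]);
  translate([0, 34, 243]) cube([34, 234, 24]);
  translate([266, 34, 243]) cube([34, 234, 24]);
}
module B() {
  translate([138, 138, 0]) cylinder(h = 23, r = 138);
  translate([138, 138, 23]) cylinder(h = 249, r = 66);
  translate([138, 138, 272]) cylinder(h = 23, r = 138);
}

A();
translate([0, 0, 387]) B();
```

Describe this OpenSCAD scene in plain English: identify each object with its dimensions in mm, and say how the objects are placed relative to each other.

A is a simple wooden stool: a rectangular seat 300 mm (x) by 302 mm (y), 23 mm thick, top face at z = 387 mm, on four square legs, each 34×34 mm in cross-section. The legs rest on z = 0, each flush with a corner of the seat. Four stretchers, 34 mm wide and 24 mm tall, connect adjacent legs with their undersides at z = 243 mm, each running between the inner faces of the legs it joins and aligned with the legs' outer faces on the other axis.

B is a spool: two coaxial disc flanges of radius 138 mm and thickness 23 mm, joined by a core cylinder of radius 66 mm and height 249 mm. The lower flange rests on z = 0 and the three cylinders share a vertical axis.

The spool is on top of the stool.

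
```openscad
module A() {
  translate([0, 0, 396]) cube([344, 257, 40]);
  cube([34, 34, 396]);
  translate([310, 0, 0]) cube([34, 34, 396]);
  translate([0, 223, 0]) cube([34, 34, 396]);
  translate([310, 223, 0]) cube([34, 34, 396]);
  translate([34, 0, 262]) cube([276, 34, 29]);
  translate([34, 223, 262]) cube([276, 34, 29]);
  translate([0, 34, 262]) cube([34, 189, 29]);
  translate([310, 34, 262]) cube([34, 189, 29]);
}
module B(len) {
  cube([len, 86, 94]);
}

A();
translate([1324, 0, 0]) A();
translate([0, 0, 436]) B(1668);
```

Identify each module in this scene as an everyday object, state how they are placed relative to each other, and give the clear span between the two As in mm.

Second stool starts at x = 1324; first ends at x = 344; clear span = 1324 − 344 = 980 mm.

A is a stool. B is a beam. A beam spans the tops of two stools. The clear span between the two stools is 980 mm.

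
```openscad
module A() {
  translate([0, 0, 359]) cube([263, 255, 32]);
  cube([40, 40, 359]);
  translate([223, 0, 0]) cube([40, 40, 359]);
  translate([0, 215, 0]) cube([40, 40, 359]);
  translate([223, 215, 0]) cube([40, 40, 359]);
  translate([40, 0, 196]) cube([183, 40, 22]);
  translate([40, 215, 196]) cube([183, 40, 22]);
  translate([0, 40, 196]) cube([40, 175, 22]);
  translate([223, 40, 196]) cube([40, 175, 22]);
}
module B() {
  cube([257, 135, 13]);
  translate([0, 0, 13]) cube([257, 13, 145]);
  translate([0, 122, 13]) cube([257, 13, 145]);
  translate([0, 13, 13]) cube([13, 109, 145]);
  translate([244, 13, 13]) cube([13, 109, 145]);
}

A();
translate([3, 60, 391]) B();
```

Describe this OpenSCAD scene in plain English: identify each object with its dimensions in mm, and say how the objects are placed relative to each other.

A is a simple wooden stool: a rectangular seat 263 mm (x) by 255 mm (y), 32 mm thick, top face at z = 391 mm, on four square legs, each 40×40 mm in cross-section. The legs rest on z = 0, each flush with a corner of the seat. Four stretchers, 40 mm wide and 22 mm tall, connect adjacent legs with their undersides at z = 196 mm, each running between the inner faces of the legs it joins and aligned with the legs' outer faces on the other axis.

B is an open-topped rectangular box: outside dimensions 257×135×158 mm, with a uniform wall and base thickness of 13 mm. The base is a full 257×135 slab on the floor; four walls sit on top of the base. The front and back walls (the −y and +y sides) span the full width; the two side walls fit between them.

The open box is on top of the stool, centred.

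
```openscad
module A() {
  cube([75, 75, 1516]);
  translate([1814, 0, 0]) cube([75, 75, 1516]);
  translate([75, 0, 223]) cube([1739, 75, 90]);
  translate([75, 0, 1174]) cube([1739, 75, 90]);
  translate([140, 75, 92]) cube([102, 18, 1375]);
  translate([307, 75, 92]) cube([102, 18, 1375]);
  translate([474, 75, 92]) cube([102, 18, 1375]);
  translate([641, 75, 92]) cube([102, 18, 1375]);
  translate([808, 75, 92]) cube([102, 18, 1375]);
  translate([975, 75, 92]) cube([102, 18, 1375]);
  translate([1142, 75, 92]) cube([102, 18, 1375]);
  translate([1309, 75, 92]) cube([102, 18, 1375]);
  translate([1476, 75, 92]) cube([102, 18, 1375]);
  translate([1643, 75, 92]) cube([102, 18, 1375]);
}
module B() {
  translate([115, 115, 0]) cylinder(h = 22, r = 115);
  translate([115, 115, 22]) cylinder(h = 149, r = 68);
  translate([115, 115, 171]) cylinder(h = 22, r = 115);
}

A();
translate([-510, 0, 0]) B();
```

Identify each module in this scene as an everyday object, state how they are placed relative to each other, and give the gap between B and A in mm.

A is a fence section. B is a spool. The spool is on the floor beside the fence section on its −x side. The gap between the spool and the fence section is 280 mm.

The spool's nearest face is 280 mm from the fence section's −x face.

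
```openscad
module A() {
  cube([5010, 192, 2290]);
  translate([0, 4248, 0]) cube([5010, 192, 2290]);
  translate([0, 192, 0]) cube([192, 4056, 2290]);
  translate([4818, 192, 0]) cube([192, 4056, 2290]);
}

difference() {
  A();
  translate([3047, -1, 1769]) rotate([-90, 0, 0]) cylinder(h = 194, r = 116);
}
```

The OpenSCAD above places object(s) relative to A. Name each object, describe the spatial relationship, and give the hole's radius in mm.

The subtracted cylinder has r = 116 mm.

A is a house frame. The house frame has a circular hole through its front wall. The hole's radius is 116 mm.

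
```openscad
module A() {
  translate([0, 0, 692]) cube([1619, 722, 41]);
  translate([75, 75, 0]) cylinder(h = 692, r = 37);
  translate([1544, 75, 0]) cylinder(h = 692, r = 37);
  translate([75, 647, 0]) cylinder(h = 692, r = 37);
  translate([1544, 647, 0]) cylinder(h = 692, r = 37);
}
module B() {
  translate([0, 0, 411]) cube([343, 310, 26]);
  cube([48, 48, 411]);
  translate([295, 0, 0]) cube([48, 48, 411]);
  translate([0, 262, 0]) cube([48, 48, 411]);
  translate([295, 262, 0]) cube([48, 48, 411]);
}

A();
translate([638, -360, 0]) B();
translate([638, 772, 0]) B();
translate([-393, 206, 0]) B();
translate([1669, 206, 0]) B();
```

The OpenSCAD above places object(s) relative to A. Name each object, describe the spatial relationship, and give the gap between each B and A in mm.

Each stool's nearest face is 50 mm from the table's bounding box.

A is a table. B is a stool. Four stools sit around the table at the −y, +y, −x, +x sides. The gap between each stool and the table is 50 mm.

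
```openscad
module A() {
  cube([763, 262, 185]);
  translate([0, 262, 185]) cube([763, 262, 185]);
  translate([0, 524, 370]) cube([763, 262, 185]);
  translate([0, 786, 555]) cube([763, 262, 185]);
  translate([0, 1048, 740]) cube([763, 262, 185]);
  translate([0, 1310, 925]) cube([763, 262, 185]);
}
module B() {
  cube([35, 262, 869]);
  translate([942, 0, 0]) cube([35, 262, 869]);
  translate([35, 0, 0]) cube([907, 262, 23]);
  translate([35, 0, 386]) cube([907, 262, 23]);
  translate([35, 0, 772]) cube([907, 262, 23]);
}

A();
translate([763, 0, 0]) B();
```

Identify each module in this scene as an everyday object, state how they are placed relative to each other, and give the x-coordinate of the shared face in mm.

The staircase's +x face and the bookshelf's −x face are both at x = 763 mm.

A is a staircase. B is a bookshelf. The bookshelf is against the staircase's +x side, with their −y faces flush. The x-coordinate of the shared face is 763 mm.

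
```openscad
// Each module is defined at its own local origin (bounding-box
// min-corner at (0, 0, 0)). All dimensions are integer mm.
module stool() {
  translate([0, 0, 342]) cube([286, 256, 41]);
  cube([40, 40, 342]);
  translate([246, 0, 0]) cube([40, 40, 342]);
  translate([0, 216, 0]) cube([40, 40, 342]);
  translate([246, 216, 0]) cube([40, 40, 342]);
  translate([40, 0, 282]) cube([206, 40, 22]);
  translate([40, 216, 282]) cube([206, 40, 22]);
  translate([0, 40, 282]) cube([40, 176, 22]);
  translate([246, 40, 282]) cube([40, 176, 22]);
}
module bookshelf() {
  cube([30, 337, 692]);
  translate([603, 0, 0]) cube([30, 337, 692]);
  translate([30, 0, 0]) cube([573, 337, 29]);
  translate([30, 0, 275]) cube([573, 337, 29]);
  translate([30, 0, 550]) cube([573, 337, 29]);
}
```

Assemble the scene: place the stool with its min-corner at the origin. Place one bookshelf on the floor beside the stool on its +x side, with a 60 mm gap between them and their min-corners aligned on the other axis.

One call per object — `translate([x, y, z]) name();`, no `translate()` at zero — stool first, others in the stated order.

stool();
translate([346, 0, 0]) bookshelf();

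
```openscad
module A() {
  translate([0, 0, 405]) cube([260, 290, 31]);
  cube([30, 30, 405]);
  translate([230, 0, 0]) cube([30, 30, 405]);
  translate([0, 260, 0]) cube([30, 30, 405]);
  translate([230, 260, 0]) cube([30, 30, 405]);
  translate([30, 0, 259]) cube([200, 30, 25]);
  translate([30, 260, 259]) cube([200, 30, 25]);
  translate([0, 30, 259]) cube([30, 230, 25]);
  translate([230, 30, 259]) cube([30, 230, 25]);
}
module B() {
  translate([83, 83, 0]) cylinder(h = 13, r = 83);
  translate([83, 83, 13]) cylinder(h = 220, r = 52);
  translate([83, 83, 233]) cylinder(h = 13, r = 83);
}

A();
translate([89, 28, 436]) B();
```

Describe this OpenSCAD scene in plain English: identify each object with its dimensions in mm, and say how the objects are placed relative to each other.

A is a four-legged stool. The seat is a 260×290×31 mm slab whose top surface is at z = 436 mm; four square legs, each 30×30 mm in cross-section, run from the floor (z = 0) to the underside of the seat, each flush with a corner of the seat. Four stretchers, 30 mm wide and 25 mm tall, connect adjacent legs with their undersides at z = 259 mm, each running between the inner faces of the legs it joins and aligned with the legs' outer faces on the other axis.

B is a spool: two coaxial disc flanges of radius 83 mm and thickness 13 mm, joined by a core cylinder of radius 52 mm and height 220 mm. The lower flange rests on z = 0 and the three cylinders share a vertical axis.

The spool is on top of the stool.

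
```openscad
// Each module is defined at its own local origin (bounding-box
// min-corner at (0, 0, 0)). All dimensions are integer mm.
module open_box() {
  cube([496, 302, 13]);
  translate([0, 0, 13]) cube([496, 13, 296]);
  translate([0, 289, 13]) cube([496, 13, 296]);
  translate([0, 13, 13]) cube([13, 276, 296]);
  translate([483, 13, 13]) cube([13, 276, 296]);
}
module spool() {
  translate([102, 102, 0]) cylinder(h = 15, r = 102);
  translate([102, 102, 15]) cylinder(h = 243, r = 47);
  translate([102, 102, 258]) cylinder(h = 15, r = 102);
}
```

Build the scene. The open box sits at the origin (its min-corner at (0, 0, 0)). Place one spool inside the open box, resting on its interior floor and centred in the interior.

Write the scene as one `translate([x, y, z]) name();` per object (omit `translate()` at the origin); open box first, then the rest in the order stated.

open_box();
translate([146, 49, 13]) spool();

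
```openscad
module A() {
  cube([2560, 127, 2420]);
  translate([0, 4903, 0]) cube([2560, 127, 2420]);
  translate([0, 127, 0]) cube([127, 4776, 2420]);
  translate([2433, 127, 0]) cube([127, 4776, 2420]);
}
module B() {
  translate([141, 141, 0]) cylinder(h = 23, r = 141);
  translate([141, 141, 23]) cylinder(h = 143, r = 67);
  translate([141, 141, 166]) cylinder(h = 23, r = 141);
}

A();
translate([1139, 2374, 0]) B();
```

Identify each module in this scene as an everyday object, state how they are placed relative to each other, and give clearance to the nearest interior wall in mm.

Clearances: x = 1012, y = 2247; minimum 1012 mm.

A is a house frame. B is a spool. The spool sits inside the house frame, centred. The clearance to the nearest interior wall is 1012 mm.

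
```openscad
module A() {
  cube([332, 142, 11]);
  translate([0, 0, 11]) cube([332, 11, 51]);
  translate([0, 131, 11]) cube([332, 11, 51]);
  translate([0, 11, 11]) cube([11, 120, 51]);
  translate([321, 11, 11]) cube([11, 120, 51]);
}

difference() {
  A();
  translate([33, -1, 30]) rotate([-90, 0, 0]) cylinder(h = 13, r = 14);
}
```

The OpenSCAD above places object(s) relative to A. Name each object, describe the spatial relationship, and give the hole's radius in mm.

A is an open box. The open box has a circular hole through its front wall. The hole's radius is 14 mm.

The subtracted cylinder has r = 14 mm.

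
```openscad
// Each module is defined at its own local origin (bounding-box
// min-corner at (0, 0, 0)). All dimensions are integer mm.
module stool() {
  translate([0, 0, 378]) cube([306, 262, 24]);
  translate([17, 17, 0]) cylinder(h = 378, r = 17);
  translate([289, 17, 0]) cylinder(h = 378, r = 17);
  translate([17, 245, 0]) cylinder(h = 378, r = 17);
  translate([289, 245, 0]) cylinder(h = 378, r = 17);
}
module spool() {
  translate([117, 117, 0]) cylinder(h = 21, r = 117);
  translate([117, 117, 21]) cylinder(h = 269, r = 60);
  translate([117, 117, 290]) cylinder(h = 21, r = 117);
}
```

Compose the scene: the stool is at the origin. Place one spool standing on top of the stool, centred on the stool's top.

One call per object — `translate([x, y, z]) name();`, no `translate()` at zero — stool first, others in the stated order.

stool();
translate([36, 14, 402]) spool();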